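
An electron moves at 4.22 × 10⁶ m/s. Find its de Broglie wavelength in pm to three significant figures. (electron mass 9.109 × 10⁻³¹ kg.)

λ = 172 pm

p = mv = 9.109 × 10⁻³¹ × 4.22 × 10⁶ = 3.844 × 10⁻²⁴ kg·m/s.
λ = h/p = 6.626 × 10⁻³⁴ / 3.844 × 10⁻²⁴ = 1.72 × 10⁻¹⁰ m = 172 pm.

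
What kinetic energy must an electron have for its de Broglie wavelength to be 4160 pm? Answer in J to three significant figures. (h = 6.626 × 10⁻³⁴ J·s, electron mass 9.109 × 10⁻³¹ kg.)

KE = 1.39 × 10⁻²⁰ J

p = h/λ = 6.626 × 10⁻³⁴ / 4.160 × 10⁻⁹ = 1.593 × 10⁻²⁵ kg·m/s.
KE = p²/(2m) = (1.593 × 10⁻²⁵)² / (2 × 9.109 × 10⁻³¹) = 1.393 × 10⁻²⁰ J = 1.39 × 10⁻²⁰ J.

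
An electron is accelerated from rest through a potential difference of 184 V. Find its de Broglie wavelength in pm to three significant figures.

λ = 90.4 pm

KE = eV = 1.602 × 10⁻¹⁹ × 184.0 = 2.948 × 10⁻¹⁷ J.
p = √(2mKE) = √(2 × 9.109 × 10⁻³¹ × 2.948 × 10⁻¹⁷) = 7.328 × 10⁻²⁴ kg·m/s.
λ = h/p = 6.626 × 10⁻³⁴ / 7.328 × 10⁻²⁴ = 9.04 × 10⁻¹¹ m = 90.4 pm.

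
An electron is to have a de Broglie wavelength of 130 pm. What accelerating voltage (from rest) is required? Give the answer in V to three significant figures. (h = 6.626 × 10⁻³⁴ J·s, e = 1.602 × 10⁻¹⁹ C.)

p = h/λ = 6.626 × 10⁻³⁴ / 1.300 × 10⁻¹⁰ = 5.097 × 10⁻²⁴ kg·m/s.
KE = p²/(2m) = 1.426 × 10⁻¹⁷ J.
V = KE/e = 1.426 × 10⁻¹⁷ / (1.602 × 10⁻¹⁹) = 89.0 V.

V = 89.0 V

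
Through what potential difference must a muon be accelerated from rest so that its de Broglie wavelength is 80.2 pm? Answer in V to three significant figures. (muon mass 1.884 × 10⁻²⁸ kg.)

V = 1.13 V

p = h/λ = 6.626 × 10⁻³⁴ / 8.020 × 10⁻¹¹ = 8.262 × 10⁻²⁴ kg·m/s.
KE = p²/(2m) = 1.812 × 10⁻¹⁹ J.
V = KE/e = 1.812 × 10⁻¹⁹ / (1.602 × 10⁻¹⁹) = 1.13 V.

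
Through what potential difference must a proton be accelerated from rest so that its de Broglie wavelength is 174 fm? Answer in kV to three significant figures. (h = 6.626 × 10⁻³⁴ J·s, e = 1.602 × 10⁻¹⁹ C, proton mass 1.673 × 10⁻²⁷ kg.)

V = 27.1 kV

p = h/λ = 6.626 × 10⁻³⁴ / 1.740 × 10⁻¹³ = 3.808 × 10⁻²¹ kg·m/s.
KE = p²/(2m) = 4.334 × 10⁻¹⁵ J.
V = KE/e = 4.334 × 10⁻¹⁵ / (1.602 × 10⁻¹⁹) = 27.1 kV.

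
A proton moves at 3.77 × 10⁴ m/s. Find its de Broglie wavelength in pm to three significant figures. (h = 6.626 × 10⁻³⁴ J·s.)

λ = 10.5 pm

p = mv = 1.673 × 10⁻²⁷ × 3.77 × 10⁴ = 6.307 × 10⁻²³ kg·m/s.
λ = h/p = 6.626 × 10⁻³⁴ / 6.307 × 10⁻²³ = 1.05 × 10⁻¹¹ m = 10.5 pm.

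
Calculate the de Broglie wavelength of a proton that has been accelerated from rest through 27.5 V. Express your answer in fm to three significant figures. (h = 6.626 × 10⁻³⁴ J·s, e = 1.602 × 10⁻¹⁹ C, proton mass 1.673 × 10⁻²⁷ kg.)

KE = eV = 1.602 × 10⁻¹⁹ × 27.50 = 4.406 × 10⁻¹⁸ J.
p = √(2mKE) = √(2 × 1.673 × 10⁻²⁷ × 4.406 × 10⁻¹⁸) = 1.214 × 10⁻²² kg·m/s.
λ = h/p = 6.626 × 10⁻³⁴ / 1.214 × 10⁻²² = 5.46 × 10⁻¹² m = 5460 fm.

λ = 5460 fm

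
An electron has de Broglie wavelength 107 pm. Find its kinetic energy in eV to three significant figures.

KE = 131 eV

p = h/λ = 6.626 × 10⁻³⁴ / 1.070 × 10⁻¹⁰ = 6.193 × 10⁻²⁴ kg·m/s.
KE = p²/(2m) = (6.193 × 10⁻²⁴)² / (2 × 9.109 × 10⁻³¹) = 2.105 × 10⁻¹⁷ J = 131 eV.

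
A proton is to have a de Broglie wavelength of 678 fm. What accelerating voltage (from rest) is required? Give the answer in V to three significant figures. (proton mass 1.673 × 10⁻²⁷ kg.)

p = h/λ = 6.626 × 10⁻³⁴ / 6.780 × 10⁻¹³ = 9.773 × 10⁻²² kg·m/s.
KE = p²/(2m) = 2.854 × 10⁻¹⁶ J.
V = KE/e = 2.854 × 10⁻¹⁶ / (1.602 × 10⁻¹⁹) = 1780 V.

V = 1780 V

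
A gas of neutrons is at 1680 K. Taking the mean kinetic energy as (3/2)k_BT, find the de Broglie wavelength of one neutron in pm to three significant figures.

KE = (3/2)k_BT = 1.5 × 1.381 × 10⁻²³ × 1680 = 3.480 × 10⁻²⁰ J.
p = √(2mKE) = √(2 × 1.675 × 10⁻²⁷ × 3.480 × 10⁻²⁰) = 1.080 × 10⁻²³ kg·m/s.
λ = h/p = 6.14 × 10⁻¹¹ m = 61.4 pm.

λ = 61.4 pm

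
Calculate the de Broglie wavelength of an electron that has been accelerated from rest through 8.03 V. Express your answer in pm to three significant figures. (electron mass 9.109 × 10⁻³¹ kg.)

λ = 433 pm

KE = eV = 1.602 × 10⁻¹⁹ × 8.030 = 1.286 × 10⁻¹⁸ J.
p = √(2mKE) = √(2 × 9.109 × 10⁻³¹ × 1.286 × 10⁻¹⁸) = 1.531 × 10⁻²⁴ kg·m/s.
λ = h/p = 6.626 × 10⁻³⁴ / 1.531 × 10⁻²⁴ = 4.33 × 10⁻¹⁰ m = 433 pm.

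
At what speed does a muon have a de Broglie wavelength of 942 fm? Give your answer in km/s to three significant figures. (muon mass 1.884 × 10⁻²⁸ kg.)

v = 3730 km/s

p = h/λ = 6.626 × 10⁻³⁴ / 9.420 × 10⁻¹³ = 7.034 × 10⁻²² kg·m/s.
v = p/m = 7.034 × 10⁻²² / 1.884 × 10⁻²⁸ = 3.73 × 10⁶ m/s = 3730 km/s.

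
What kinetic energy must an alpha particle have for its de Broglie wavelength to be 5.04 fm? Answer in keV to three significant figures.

KE = 8120 keV

p = h/λ = 6.626 × 10⁻³⁴ / 5.040 × 10⁻¹⁵ = 1.315 × 10⁻¹⁹ kg·m/s.
KE = p²/(2m) = (1.315 × 10⁻¹⁹)² / (2 × 6.645 × 10⁻²⁷) = 1.301 × 10⁻¹² J = 8120 keV.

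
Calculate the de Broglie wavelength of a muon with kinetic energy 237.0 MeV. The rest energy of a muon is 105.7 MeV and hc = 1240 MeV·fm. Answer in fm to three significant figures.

Total energy E = KE + m₀c² = 237.0 + 105.7 = 342.7 MeV.
(pc)² = E² − (m₀c²)² = (342.7)² − (105.7)² = 1.063 × 10⁵ MeV², so pc = 326.0 MeV.
λ = hc/(pc) = 1240 MeV·fm / 326.0 MeV = 3.80 fm.

λ = 3.80 fm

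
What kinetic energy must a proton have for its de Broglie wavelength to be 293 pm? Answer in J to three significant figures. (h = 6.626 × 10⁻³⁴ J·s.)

KE = 1.53 × 10⁻²¹ J

p = h/λ = 6.626 × 10⁻³⁴ / 2.930 × 10⁻¹⁰ = 2.261 × 10⁻²⁴ kg·m/s.
KE = p²/(2m) = (2.261 × 10⁻²⁴)² / (2 × 1.673 × 10⁻²⁷) = 1.528 × 10⁻²¹ J = 1.53 × 10⁻²¹ J.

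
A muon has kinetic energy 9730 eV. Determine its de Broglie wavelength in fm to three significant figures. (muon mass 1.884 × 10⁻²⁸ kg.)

λ = 865 fm

KE = 9730 eV = 1.559 × 10⁻¹⁵ J.
p = √(2mKE) = √(2 × 1.884 × 10⁻²⁸ × 1.559 × 10⁻¹⁵) = 7.664 × 10⁻²² kg·m/s.
λ = h/p = 6.626 × 10⁻³⁴ / 7.664 × 10⁻²² = 8.65 × 10⁻¹³ m = 865 fm.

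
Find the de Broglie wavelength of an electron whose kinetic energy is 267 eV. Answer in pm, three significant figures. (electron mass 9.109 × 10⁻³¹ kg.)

KE = 267 eV = 4.277 × 10⁻¹⁷ J.
p = √(2mKE) = √(2 × 9.109 × 10⁻³¹ × 4.277 × 10⁻¹⁷) = 8.827 × 10⁻²⁴ kg·m/s.
λ = h/p = 6.626 × 10⁻³⁴ / 8.827 × 10⁻²⁴ = 7.51 × 10⁻¹¹ m = 75.1 pm.

λ = 75.1 pm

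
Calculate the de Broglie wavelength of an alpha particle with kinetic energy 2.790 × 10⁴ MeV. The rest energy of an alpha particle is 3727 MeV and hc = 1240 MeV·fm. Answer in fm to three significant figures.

Total energy E = KE + m₀c² = 2.790 × 10⁴ + 3727 = 31627 MeV.
(pc)² = E² − (m₀c²)² = (31627)² − (3727)² = 9.864 × 10⁸ MeV², so pc = 3.141 × 10⁴ MeV.
λ = hc/(pc) = 1240 MeV·fm / 3.141 × 10⁴ MeV = 0.0395 fm.

λ = 0.0395 fm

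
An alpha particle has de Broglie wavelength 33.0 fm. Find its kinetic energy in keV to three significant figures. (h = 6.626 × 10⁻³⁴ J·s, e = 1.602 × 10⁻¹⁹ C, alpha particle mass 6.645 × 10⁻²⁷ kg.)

p = h/λ = 6.626 × 10⁻³⁴ / 3.300 × 10⁻¹⁴ = 2.008 × 10⁻²⁰ kg·m/s.
KE = p²/(2m) = (2.008 × 10⁻²⁰)² / (2 × 6.645 × 10⁻²⁷) = 3.034 × 10⁻¹⁴ J = 189 keV.

KE = 189 keV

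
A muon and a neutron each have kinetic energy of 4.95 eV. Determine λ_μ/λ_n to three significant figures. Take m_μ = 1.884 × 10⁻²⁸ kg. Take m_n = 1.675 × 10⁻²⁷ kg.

At fixed KE, p = √(2mKE) so λ = h/p ∝ 1/√m.
λ_μ/λ_n = √(m_n/m_μ) = √(1.675 × 10⁻²⁷/1.884 × 10⁻²⁸) = √(8.891) = 2.98.

λ_μ/λ_n = 2.98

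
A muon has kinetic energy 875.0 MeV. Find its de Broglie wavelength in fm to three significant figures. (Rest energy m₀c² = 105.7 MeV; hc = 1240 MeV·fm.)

λ = 1.27 fm

Total energy E = KE + m₀c² = 875.0 + 105.7 = 980.7 MeV.
(pc)² = E² − (m₀c²)² = (980.7)² − (105.7)² = 9.506 × 10⁵ MeV², so pc = 975.0 MeV.
λ = hc/(pc) = 1240 MeV·fm / 975.0 MeV = 1.27 fm.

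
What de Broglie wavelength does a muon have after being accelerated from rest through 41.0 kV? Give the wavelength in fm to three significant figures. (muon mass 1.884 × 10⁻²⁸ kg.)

KE = eV = 1.602 × 10⁻¹⁹ × 4.100 × 10⁴ = 6.568 × 10⁻¹⁵ J.
p = √(2mKE) = √(2 × 1.884 × 10⁻²⁸ × 6.568 × 10⁻¹⁵) = 1.573 × 10⁻²¹ kg·m/s.
λ = h/p = 6.626 × 10⁻³⁴ / 1.573 × 10⁻²¹ = 4.21 × 10⁻¹³ m = 421 fm.

λ = 421 fm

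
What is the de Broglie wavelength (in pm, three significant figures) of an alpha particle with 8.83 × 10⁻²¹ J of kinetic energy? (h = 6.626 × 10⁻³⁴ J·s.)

λ = 61.2 pm

p = √(2mKE) = √(2 × 6.645 × 10⁻²⁷ × 8.830 × 10⁻²¹) = 1.083 × 10⁻²³ kg·m/s.
λ = h/p = 6.626 × 10⁻³⁴ / 1.083 × 10⁻²³ = 6.12 × 10⁻¹¹ m = 61.2 pm.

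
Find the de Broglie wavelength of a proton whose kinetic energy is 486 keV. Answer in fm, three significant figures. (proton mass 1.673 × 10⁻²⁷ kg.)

λ = 41.1 fm

KE = 486 keV = 7.786 × 10⁻¹⁴ J.
p = √(2mKE) = √(2 × 1.673 × 10⁻²⁷ × 7.786 × 10⁻¹⁴) = 1.614 × 10⁻²⁰ kg·m/s.
λ = h/p = 6.626 × 10⁻³⁴ / 1.614 × 10⁻²⁰ = 4.11 × 10⁻¹⁴ m = 41.1 fm.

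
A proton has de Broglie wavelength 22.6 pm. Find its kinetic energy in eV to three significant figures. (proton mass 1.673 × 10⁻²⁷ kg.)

KE = 1.60 eV

p = h/λ = 6.626 × 10⁻³⁴ / 2.260 × 10⁻¹¹ = 2.932 × 10⁻²³ kg·m/s.
KE = p²/(2m) = (2.932 × 10⁻²³)² / (2 × 1.673 × 10⁻²⁷) = 2.569 × 10⁻¹⁹ J = 1.60 eV.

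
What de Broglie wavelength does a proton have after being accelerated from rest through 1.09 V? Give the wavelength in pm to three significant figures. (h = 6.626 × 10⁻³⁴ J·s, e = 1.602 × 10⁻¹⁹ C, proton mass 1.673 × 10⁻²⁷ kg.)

KE = eV = 1.602 × 10⁻¹⁹ × 1.090 = 1.746 × 10⁻¹⁹ J.
p = √(2mKE) = √(2 × 1.673 × 10⁻²⁷ × 1.746 × 10⁻¹⁹) = 2.417 × 10⁻²³ kg·m/s.
λ = h/p = 6.626 × 10⁻³⁴ / 2.417 × 10⁻²³ = 2.74 × 10⁻¹¹ m = 27.4 pm.

λ = 27.4 pm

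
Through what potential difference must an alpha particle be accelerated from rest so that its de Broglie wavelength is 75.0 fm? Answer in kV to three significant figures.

p = h/λ = 6.626 × 10⁻³⁴ / 7.500 × 10⁻¹⁴ = 8.835 × 10⁻²¹ kg·m/s.
KE = p²/(2m) = 5.873 × 10⁻¹⁵ J.
V = KE/2e = 5.873 × 10⁻¹⁵ / (2 × 1.602 × 10⁻¹⁹) = 18.3 kV.

V = 18.3 kV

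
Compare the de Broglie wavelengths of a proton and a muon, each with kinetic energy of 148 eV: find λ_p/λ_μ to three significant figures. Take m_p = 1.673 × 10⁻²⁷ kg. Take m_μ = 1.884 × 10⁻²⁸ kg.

λ_p/λ_μ = 0.336

At fixed KE, p = √(2mKE) so λ = h/p ∝ 1/√m.
λ_p/λ_μ = √(m_μ/m_p) = √(1.884 × 10⁻²⁸/1.673 × 10⁻²⁷) = √(0.1126) = 0.336.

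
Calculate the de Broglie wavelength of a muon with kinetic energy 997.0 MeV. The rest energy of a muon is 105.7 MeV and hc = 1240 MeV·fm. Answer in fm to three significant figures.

Total energy E = KE + m₀c² = 997.0 + 105.7 = 1102.7 MeV.
(pc)² = E² − (m₀c²)² = (1102.7)² − (105.7)² = 1.205 × 10⁶ MeV², so pc = 1098 MeV.
λ = hc/(pc) = 1240 MeV·fm / 1098 MeV = 1.13 fm.

λ = 1.13 fm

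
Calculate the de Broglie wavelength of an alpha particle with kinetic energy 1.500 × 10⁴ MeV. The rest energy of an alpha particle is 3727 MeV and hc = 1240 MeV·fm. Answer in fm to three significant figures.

λ = 0.0676 fm

Total energy E = KE + m₀c² = 1.500 × 10⁴ + 3727 = 18727 MeV.
(pc)² = E² − (m₀c²)² = (18727)² − (3727)² = 3.368 × 10⁸ MeV², so pc = 1.835 × 10⁴ MeV.
λ = hc/(pc) = 1240 MeV·fm / 1.835 × 10⁴ MeV = 0.0676 fm.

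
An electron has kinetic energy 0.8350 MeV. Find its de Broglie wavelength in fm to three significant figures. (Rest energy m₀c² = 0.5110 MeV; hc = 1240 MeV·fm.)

λ = 996 fm

Total energy E = KE + m₀c² = 0.8350 + 0.5110 = 1.3460 MeV.
(pc)² = E² − (m₀c²)² = (1.3460)² − (0.5110)² = 1.551 MeV², so pc = 1.245 MeV.
λ = hc/(pc) = 1240 MeV·fm / 1.245 MeV = 996 fm.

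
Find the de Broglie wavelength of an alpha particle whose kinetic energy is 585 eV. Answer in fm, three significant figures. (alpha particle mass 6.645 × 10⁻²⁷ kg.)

KE = 585 eV = 9.372 × 10⁻¹⁷ J.
p = √(2mKE) = √(2 × 6.645 × 10⁻²⁷ × 9.372 × 10⁻¹⁷) = 1.116 × 10⁻²¹ kg·m/s.
λ = h/p = 6.626 × 10⁻³⁴ / 1.116 × 10⁻²¹ = 5.94 × 10⁻¹³ m = 594 fm.

λ = 594 fm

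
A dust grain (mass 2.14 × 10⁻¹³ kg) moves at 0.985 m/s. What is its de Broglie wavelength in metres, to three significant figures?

λ = 3.14 × 10⁻²¹ m

p = mv = 2.14 × 10⁻¹³ × 0.985 = 2.108 × 10⁻¹³ kg·m/s.
λ = h/p = 6.626 × 10⁻³⁴ / 2.108 × 10⁻¹³ = 3.14 × 10⁻²¹ m.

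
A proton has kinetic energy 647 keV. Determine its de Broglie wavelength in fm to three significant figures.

KE = 647 keV = 1.036 × 10⁻¹³ J.
p = √(2mKE) = √(2 × 1.673 × 10⁻²⁷ × 1.036 × 10⁻¹³) = 1.862 × 10⁻²⁰ kg·m/s.
λ = h/p = 6.626 × 10⁻³⁴ / 1.862 × 10⁻²⁰ = 3.56 × 10⁻¹⁴ m = 35.6 fm.

λ = 35.6 fm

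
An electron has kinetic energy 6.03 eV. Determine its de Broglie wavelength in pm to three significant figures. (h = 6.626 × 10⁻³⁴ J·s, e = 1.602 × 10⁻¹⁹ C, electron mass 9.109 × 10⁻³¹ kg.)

λ = 499 pm

KE = 6.03 eV = 9.660 × 10⁻¹⁹ J.
p = √(2mKE) = √(2 × 9.109 × 10⁻³¹ × 9.660 × 10⁻¹⁹) = 1.327 × 10⁻²⁴ kg·m/s.
λ = h/p = 6.626 × 10⁻³⁴ / 1.327 × 10⁻²⁴ = 4.99 × 10⁻¹⁰ m = 499 pm.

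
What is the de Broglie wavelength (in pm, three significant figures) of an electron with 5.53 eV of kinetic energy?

λ = 522 pm

KE = 5.53 eV = 8.859 × 10⁻¹⁹ J.
p = √(2mKE) = √(2 × 9.109 × 10⁻³¹ × 8.859 × 10⁻¹⁹) = 1.270 × 10⁻²⁴ kg·m/s.
λ = h/p = 6.626 × 10⁻³⁴ / 1.270 × 10⁻²⁴ = 5.22 × 10⁻¹⁰ m = 522 pm.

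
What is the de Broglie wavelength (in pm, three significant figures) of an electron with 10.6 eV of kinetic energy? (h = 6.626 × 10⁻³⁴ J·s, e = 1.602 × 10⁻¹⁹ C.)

λ = 377 pm

KE = 10.6 eV = 1.698 × 10⁻¹⁸ J.
p = √(2mKE) = √(2 × 9.109 × 10⁻³¹ × 1.698 × 10⁻¹⁸) = 1.759 × 10⁻²⁴ kg·m/s.
λ = h/p = 6.626 × 10⁻³⁴ / 1.759 × 10⁻²⁴ = 3.77 × 10⁻¹⁰ m = 377 pm.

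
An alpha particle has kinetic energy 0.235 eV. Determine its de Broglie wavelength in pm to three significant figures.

λ = 29.6 pm

KE = 0.235 eV = 3.765 × 10⁻²⁰ J.
p = √(2mKE) = √(2 × 6.645 × 10⁻²⁷ × 3.765 × 10⁻²⁰) = 2.237 × 10⁻²³ kg·m/s.
λ = h/p = 6.626 × 10⁻³⁴ / 2.237 × 10⁻²³ = 2.96 × 10⁻¹¹ m = 29.6 pm.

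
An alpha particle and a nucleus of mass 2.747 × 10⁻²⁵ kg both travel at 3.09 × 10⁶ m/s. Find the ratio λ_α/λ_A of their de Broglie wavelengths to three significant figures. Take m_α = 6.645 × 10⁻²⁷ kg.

At fixed v, p = mv so λ = h/(mv) ∝ 1/m.
λ_α/λ_A = m_A/m_α = 2.747 × 10⁻²⁵/6.645 × 10⁻²⁷ = 41.3.

λ_α/λ_A = 41.3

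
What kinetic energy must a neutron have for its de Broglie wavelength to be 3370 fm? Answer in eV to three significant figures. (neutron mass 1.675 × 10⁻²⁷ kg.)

KE = 72.0 eV

p = h/λ = 6.626 × 10⁻³⁴ / 3.370 × 10⁻¹² = 1.966 × 10⁻²² kg·m/s.
KE = p²/(2m) = (1.966 × 10⁻²²)² / (2 × 1.675 × 10⁻²⁷) = 1.154 × 10⁻¹⁷ J = 72.0 eV.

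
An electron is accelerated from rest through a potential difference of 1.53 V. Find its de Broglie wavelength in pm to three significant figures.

λ = 992 pm

KE = eV = 1.602 × 10⁻¹⁹ × 1.530 = 2.451 × 10⁻¹⁹ J.
p = √(2mKE) = √(2 × 9.109 × 10⁻³¹ × 2.451 × 10⁻¹⁹) = 6.682 × 10⁻²⁵ kg·m/s.
λ = h/p = 6.626 × 10⁻³⁴ / 6.682 × 10⁻²⁵ = 9.92 × 10⁻¹⁰ m = 992 pm.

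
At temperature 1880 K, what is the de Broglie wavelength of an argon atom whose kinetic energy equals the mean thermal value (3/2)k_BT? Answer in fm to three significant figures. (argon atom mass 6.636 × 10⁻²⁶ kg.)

λ = 9220 fm

KE = (3/2)k_BT = 1.5 × 1.381 × 10⁻²³ × 1880 = 3.894 × 10⁻²⁰ J.
p = √(2mKE) = √(2 × 6.636 × 10⁻²⁶ × 3.894 × 10⁻²⁰) = 7.189 × 10⁻²³ kg·m/s.
λ = h/p = 9.22 × 10⁻¹² m = 9220 fm.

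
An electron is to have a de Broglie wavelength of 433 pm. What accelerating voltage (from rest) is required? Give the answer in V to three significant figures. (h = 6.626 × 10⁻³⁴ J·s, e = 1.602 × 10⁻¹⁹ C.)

V = 8.02 V

p = h/λ = 6.626 × 10⁻³⁴ / 4.330 × 10⁻¹⁰ = 1.530 × 10⁻²⁴ kg·m/s.
KE = p²/(2m) = 1.285 × 10⁻¹⁸ J.
V = KE/e = 1.285 × 10⁻¹⁸ / (1.602 × 10⁻¹⁹) = 8.02 V.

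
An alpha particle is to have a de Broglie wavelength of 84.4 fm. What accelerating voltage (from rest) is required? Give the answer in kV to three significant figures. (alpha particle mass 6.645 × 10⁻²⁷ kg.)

V = 14.5 kV

p = h/λ = 6.626 × 10⁻³⁴ / 8.440 × 10⁻¹⁴ = 7.851 × 10⁻²¹ kg·m/s.
KE = p²/(2m) = 4.638 × 10⁻¹⁵ J.
V = KE/2e = 4.638 × 10⁻¹⁵ / (2 × 1.602 × 10⁻¹⁹) = 14.5 kV.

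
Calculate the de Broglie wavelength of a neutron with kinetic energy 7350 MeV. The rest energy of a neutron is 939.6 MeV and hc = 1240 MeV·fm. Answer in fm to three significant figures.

λ = 0.151 fm

Total energy E = KE + m₀c² = 7350 + 939.6 = 8289.6 MeV.
(pc)² = E² − (m₀c²)² = (8289.6)² − (939.6)² = 6.783 × 10⁷ MeV², so pc = 8236 MeV.
λ = hc/(pc) = 1240 MeV·fm / 8236 MeV = 0.151 fm.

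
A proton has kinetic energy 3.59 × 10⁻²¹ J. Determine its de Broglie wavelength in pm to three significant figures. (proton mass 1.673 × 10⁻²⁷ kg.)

p = √(2mKE) = √(2 × 1.673 × 10⁻²⁷ × 3.590 × 10⁻²¹) = 3.466 × 10⁻²⁴ kg·m/s.
λ = h/p = 6.626 × 10⁻³⁴ / 3.466 × 10⁻²⁴ = 1.91 × 10⁻¹⁰ m = 191 pm.

λ = 191 pm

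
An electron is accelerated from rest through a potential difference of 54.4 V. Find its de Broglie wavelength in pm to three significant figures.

λ = 166 pm

KE = eV = 1.602 × 10⁻¹⁹ × 54.40 = 8.715 × 10⁻¹⁸ J.
p = √(2mKE) = √(2 × 9.109 × 10⁻³¹ × 8.715 × 10⁻¹⁸) = 3.985 × 10⁻²⁴ kg·m/s.
λ = h/p = 6.626 × 10⁻³⁴ / 3.985 × 10⁻²⁴ = 1.66 × 10⁻¹⁰ m = 166 pm.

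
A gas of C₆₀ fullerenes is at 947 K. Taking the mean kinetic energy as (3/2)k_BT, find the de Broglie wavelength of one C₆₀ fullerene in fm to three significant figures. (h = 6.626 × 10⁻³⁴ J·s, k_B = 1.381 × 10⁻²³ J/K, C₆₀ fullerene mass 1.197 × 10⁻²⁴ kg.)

λ = 3060 fm

KE = (3/2)k_BT = 1.5 × 1.381 × 10⁻²³ × 947 = 1.962 × 10⁻²⁰ J.
p = √(2mKE) = √(2 × 1.197 × 10⁻²⁴ × 1.962 × 10⁻²⁰) = 2.167 × 10⁻²² kg·m/s.
λ = h/p = 3.06 × 10⁻¹² m = 3060 fm.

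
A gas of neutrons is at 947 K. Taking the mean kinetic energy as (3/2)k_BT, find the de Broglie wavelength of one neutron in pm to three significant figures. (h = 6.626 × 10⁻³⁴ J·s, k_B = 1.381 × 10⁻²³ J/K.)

λ = 81.7 pm

KE = (3/2)k_BT = 1.5 × 1.381 × 10⁻²³ × 947 = 1.962 × 10⁻²⁰ J.
p = √(2mKE) = √(2 × 1.675 × 10⁻²⁷ × 1.962 × 10⁻²⁰) = 8.107 × 10⁻²⁴ kg·m/s.
λ = h/p = 8.17 × 10⁻¹¹ m = 81.7 pm.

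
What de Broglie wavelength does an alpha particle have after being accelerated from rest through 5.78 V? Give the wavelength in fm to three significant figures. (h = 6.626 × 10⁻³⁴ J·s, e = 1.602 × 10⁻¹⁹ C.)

λ = 4220 fm

KE = 2eV = 2 × 1.602 × 10⁻¹⁹ × 5.780 = 1.852 × 10⁻¹⁸ J.
p = √(2mKE) = √(2 × 6.645 × 10⁻²⁷ × 1.852 × 10⁻¹⁸) = 1.569 × 10⁻²² kg·m/s.
λ = h/p = 6.626 × 10⁻³⁴ / 1.569 × 10⁻²² = 4.22 × 10⁻¹² m = 4220 fm.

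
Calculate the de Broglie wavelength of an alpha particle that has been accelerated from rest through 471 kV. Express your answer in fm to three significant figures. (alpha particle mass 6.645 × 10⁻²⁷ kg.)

λ = 14.8 fm

KE = 2eV = 2 × 1.602 × 10⁻¹⁹ × 4.710 × 10⁵ = 1.509 × 10⁻¹³ J.
p = √(2mKE) = √(2 × 6.645 × 10⁻²⁷ × 1.509 × 10⁻¹³) = 4.478 × 10⁻²⁰ kg·m/s.
λ = h/p = 6.626 × 10⁻³⁴ / 4.478 × 10⁻²⁰ = 1.48 × 10⁻¹⁴ m = 14.8 fm.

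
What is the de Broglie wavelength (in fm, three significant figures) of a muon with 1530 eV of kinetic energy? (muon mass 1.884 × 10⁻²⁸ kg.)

KE = 1530 eV = 2.451 × 10⁻¹⁶ J.
p = √(2mKE) = √(2 × 1.884 × 10⁻²⁸ × 2.451 × 10⁻¹⁶) = 3.039 × 10⁻²² kg·m/s.
λ = h/p = 6.626 × 10⁻³⁴ / 3.039 × 10⁻²² = 2.18 × 10⁻¹² m = 2180 fm.

λ = 2180 fm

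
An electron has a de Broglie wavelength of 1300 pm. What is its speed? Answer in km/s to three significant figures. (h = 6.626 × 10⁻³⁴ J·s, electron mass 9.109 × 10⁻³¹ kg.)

p = h/λ = 6.626 × 10⁻³⁴ / 1.300 × 10⁻⁹ = 5.097 × 10⁻²⁵ kg·m/s.
v = p/m = 5.097 × 10⁻²⁵ / 9.109 × 10⁻³¹ = 5.60 × 10⁵ m/s = 560 km/s.

v = 560 km/s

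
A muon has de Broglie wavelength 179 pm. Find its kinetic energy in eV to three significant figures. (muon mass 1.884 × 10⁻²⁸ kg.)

KE = 0.227 eV

p = h/λ = 6.626 × 10⁻³⁴ / 1.790 × 10⁻¹⁰ = 3.702 × 10⁻²⁴ kg·m/s.
KE = p²/(2m) = (3.702 × 10⁻²⁴)² / (2 × 1.884 × 10⁻²⁸) = 3.637 × 10⁻²⁰ J = 0.227 eV.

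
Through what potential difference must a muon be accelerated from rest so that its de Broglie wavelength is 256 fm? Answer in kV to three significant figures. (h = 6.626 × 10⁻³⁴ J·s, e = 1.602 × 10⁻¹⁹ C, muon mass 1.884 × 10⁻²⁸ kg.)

p = h/λ = 6.626 × 10⁻³⁴ / 2.560 × 10⁻¹³ = 2.588 × 10⁻²¹ kg·m/s.
KE = p²/(2m) = 1.778 × 10⁻¹⁴ J.
V = KE/e = 1.778 × 10⁻¹⁴ / (1.602 × 10⁻¹⁹) = 111 kV.

V = 111 kV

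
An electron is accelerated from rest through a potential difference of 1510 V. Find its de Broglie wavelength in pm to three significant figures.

KE = eV = 1.602 × 10⁻¹⁹ × 1510 = 2.419 × 10⁻¹⁶ J.
p = √(2mKE) = √(2 × 9.109 × 10⁻³¹ × 2.419 × 10⁻¹⁶) = 2.099 × 10⁻²³ kg·m/s.
λ = h/p = 6.626 × 10⁻³⁴ / 2.099 × 10⁻²³ = 3.16 × 10⁻¹¹ m = 31.6 pm.

λ = 31.6 pm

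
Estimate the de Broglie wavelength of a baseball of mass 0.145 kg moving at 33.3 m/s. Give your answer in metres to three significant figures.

p = mv = 0.145 × 33.3 = 4.828 kg·m/s.
λ = h/p = 6.626 × 10⁻³⁴ / 4.828 = 1.37 × 10⁻³⁴ m.

λ = 1.37 × 10⁻³⁴ m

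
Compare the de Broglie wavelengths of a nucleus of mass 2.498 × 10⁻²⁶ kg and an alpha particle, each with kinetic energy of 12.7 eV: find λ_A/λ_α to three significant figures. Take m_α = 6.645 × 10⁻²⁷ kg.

λ_A/λ_α = 0.516

At fixed KE, p = √(2mKE) so λ = h/p ∝ 1/√m.
λ_A/λ_α = √(m_α/m_A) = √(6.645 × 10⁻²⁷/2.498 × 10⁻²⁶) = √(0.2660) = 0.516.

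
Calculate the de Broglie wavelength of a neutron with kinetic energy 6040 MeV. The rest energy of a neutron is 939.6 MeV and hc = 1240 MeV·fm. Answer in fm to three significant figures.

λ = 0.179 fm

Total energy E = KE + m₀c² = 6040 + 939.6 = 6979.6 MeV.
(pc)² = E² − (m₀c²)² = (6979.6)² − (939.6)² = 4.783 × 10⁷ MeV², so pc = 6916 MeV.
λ = hc/(pc) = 1240 MeV·fm / 6916 MeV = 0.179 fm.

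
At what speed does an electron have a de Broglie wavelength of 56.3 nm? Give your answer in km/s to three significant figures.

p = h/λ = 6.626 × 10⁻³⁴ / 5.630 × 10⁻⁸ = 1.177 × 10⁻²⁶ kg·m/s.
v = p/m = 1.177 × 10⁻²⁶ / 9.109 × 10⁻³¹ = 1.29 × 10⁴ m/s = 12.9 km/s.

v = 12.9 km/s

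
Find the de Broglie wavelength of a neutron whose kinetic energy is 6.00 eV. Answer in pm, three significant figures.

λ = 11.7 pm

KE = 6.00 eV = 9.612 × 10⁻¹⁹ J.
p = √(2mKE) = √(2 × 1.675 × 10⁻²⁷ × 9.612 × 10⁻¹⁹) = 5.675 × 10⁻²³ kg·m/s.
λ = h/p = 6.626 × 10⁻³⁴ / 5.675 × 10⁻²³ = 1.17 × 10⁻¹¹ m = 11.7 pm.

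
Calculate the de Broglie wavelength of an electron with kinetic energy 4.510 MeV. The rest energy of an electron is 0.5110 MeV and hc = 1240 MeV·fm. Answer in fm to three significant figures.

Total energy E = KE + m₀c² = 4.510 + 0.5110 = 5.0210 MeV.
(pc)² = E² − (m₀c²)² = (5.0210)² − (0.5110)² = 24.95 MeV², so pc = 4.995 MeV.
λ = hc/(pc) = 1240 MeV·fm / 4.995 MeV = 248 fm.

λ = 248 fm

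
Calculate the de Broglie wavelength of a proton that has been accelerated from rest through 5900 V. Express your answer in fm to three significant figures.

λ = 373 fm

KE = eV = 1.602 × 10⁻¹⁹ × 5900 = 9.452 × 10⁻¹⁶ J.
p = √(2mKE) = √(2 × 1.673 × 10⁻²⁷ × 9.452 × 10⁻¹⁶) = 1.778 × 10⁻²¹ kg·m/s.
λ = h/p = 6.626 × 10⁻³⁴ / 1.778 × 10⁻²¹ = 3.73 × 10⁻¹³ m = 373 fm.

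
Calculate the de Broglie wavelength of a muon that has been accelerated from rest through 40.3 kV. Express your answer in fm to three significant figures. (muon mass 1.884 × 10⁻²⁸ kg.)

λ = 425 fm

KE = eV = 1.602 × 10⁻¹⁹ × 4.030 × 10⁴ = 6.456 × 10⁻¹⁵ J.
p = √(2mKE) = √(2 × 1.884 × 10⁻²⁸ × 6.456 × 10⁻¹⁵) = 1.560 × 10⁻²¹ kg·m/s.
λ = h/p = 6.626 × 10⁻³⁴ / 1.560 × 10⁻²¹ = 4.25 × 10⁻¹³ m = 425 fm.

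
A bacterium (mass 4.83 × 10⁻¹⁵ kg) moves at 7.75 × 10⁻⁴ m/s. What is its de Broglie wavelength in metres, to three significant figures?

p = mv = 4.83 × 10⁻¹⁵ × 7.75 × 10⁻⁴ = 3.743 × 10⁻¹⁸ kg·m/s.
λ = h/p = 6.626 × 10⁻³⁴ / 3.743 × 10⁻¹⁸ = 1.77 × 10⁻¹⁶ m.

λ = 1.77 × 10⁻¹⁶ m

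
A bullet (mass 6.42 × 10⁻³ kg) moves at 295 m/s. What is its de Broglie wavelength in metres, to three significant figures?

p = mv = 6.42 × 10⁻³ × 295 = 1.894 kg·m/s.
λ = h/p = 6.626 × 10⁻³⁴ / 1.894 = 3.50 × 10⁻³⁴ m.

λ = 3.50 × 10⁻³⁴ m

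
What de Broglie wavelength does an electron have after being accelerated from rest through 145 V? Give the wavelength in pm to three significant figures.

KE = eV = 1.602 × 10⁻¹⁹ × 145.0 = 2.323 × 10⁻¹⁷ J.
p = √(2mKE) = √(2 × 9.109 × 10⁻³¹ × 2.323 × 10⁻¹⁷) = 6.505 × 10⁻²⁴ kg·m/s.
λ = h/p = 6.626 × 10⁻³⁴ / 6.505 × 10⁻²⁴ = 1.02 × 10⁻¹⁰ m = 102 pm.

λ = 102 pm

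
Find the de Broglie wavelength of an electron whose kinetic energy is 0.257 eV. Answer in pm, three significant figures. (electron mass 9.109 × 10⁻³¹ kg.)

λ = 2420 pm

KE = 0.257 eV = 4.117 × 10⁻²⁰ J.
p = √(2mKE) = √(2 × 9.109 × 10⁻³¹ × 4.117 × 10⁻²⁰) = 2.739 × 10⁻²⁵ kg·m/s.
λ = h/p = 6.626 × 10⁻³⁴ / 2.739 × 10⁻²⁵ = 2.42 × 10⁻⁹ m = 2420 pm.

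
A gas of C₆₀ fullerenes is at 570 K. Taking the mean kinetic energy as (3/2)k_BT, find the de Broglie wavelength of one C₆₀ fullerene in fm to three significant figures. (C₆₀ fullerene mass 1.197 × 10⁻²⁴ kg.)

λ = 3940 fm

KE = (3/2)k_BT = 1.5 × 1.381 × 10⁻²³ × 570 = 1.181 × 10⁻²⁰ J.
p = √(2mKE) = √(2 × 1.197 × 10⁻²⁴ × 1.181 × 10⁻²⁰) = 1.681 × 10⁻²² kg·m/s.
λ = h/p = 3.94 × 10⁻¹² m = 3940 fm.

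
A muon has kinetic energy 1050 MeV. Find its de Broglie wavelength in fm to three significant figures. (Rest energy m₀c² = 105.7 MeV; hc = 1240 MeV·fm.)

Total energy E = KE + m₀c² = 1050 + 105.7 = 1155.7 MeV.
(pc)² = E² − (m₀c²)² = (1155.7)² − (105.7)² = 1.324 × 10⁶ MeV², so pc = 1151 MeV.
λ = hc/(pc) = 1240 MeV·fm / 1151 MeV = 1.08 fm.

λ = 1.08 fm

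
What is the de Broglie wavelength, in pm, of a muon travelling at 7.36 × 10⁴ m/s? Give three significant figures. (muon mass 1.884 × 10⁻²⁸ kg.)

λ = 47.8 pm

p = mv = 1.884 × 10⁻²⁸ × 7.36 × 10⁴ = 1.387 × 10⁻²³ kg·m/s.
λ = h/p = 6.626 × 10⁻³⁴ / 1.387 × 10⁻²³ = 4.78 × 10⁻¹¹ m = 47.8 pm.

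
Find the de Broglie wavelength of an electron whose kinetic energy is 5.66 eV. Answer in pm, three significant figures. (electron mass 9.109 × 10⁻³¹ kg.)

λ = 516 pm

KE = 5.66 eV = 9.067 × 10⁻¹⁹ J.
p = √(2mKE) = √(2 × 9.109 × 10⁻³¹ × 9.067 × 10⁻¹⁹) = 1.285 × 10⁻²⁴ kg·m/s.
λ = h/p = 6.626 × 10⁻³⁴ / 1.285 × 10⁻²⁴ = 5.16 × 10⁻¹⁰ m = 516 pm.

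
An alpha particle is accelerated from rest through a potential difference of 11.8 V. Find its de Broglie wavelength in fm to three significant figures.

KE = 2eV = 2 × 1.602 × 10⁻¹⁹ × 11.80 = 3.781 × 10⁻¹⁸ J.
p = √(2mKE) = √(2 × 6.645 × 10⁻²⁷ × 3.781 × 10⁻¹⁸) = 2.242 × 10⁻²² kg·m/s.
λ = h/p = 6.626 × 10⁻³⁴ / 2.242 × 10⁻²² = 2.96 × 10⁻¹² m = 2960 fm.

λ = 2960 fm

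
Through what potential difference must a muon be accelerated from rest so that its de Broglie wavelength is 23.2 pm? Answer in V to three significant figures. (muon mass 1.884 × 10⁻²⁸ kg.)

V = 13.5 V

p = h/λ = 6.626 × 10⁻³⁴ / 2.320 × 10⁻¹¹ = 2.856 × 10⁻²³ kg·m/s.
KE = p²/(2m) = 2.165 × 10⁻¹⁸ J.
V = KE/e = 2.165 × 10⁻¹⁸ / (1.602 × 10⁻¹⁹) = 13.5 V.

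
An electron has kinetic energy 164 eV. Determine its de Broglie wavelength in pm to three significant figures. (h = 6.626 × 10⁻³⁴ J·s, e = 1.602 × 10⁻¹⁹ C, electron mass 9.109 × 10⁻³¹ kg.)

KE = 164 eV = 2.627 × 10⁻¹⁷ J.
p = √(2mKE) = √(2 × 9.109 × 10⁻³¹ × 2.627 × 10⁻¹⁷) = 6.918 × 10⁻²⁴ kg·m/s.
λ = h/p = 6.626 × 10⁻³⁴ / 6.918 × 10⁻²⁴ = 9.58 × 10⁻¹¹ m = 95.8 pm.

λ = 95.8 pm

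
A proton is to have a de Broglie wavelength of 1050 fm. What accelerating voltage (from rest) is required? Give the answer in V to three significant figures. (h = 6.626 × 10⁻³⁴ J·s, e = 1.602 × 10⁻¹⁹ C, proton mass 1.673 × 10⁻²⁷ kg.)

V = 743 V

p = h/λ = 6.626 × 10⁻³⁴ / 1.050 × 10⁻¹² = 6.310 × 10⁻²² kg·m/s.
KE = p²/(2m) = 1.190 × 10⁻¹⁶ J.
V = KE/e = 1.190 × 10⁻¹⁶ / (1.602 × 10⁻¹⁹) = 743 V.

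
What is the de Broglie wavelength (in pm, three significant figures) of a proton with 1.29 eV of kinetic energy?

KE = 1.29 eV = 2.067 × 10⁻¹⁹ J.
p = √(2mKE) = √(2 × 1.673 × 10⁻²⁷ × 2.067 × 10⁻¹⁹) = 2.630 × 10⁻²³ kg·m/s.
λ = h/p = 6.626 × 10⁻³⁴ / 2.630 × 10⁻²³ = 2.52 × 10⁻¹¹ m = 25.2 pm.

λ = 25.2 pm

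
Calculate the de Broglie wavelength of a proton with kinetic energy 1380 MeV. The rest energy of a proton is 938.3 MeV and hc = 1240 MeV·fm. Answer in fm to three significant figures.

Total energy E = KE + m₀c² = 1380 + 938.3 = 2318.3 MeV.
(pc)² = E² − (m₀c²)² = (2318.3)² − (938.3)² = 4.494 × 10⁶ MeV², so pc = 2120 MeV.
λ = hc/(pc) = 1240 MeV·fm / 2120 MeV = 0.585 fm.

λ = 0.585 fm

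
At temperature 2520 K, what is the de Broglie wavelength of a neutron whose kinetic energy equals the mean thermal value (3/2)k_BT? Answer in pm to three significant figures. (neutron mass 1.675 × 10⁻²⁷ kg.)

KE = (3/2)k_BT = 1.5 × 1.381 × 10⁻²³ × 2520 = 5.220 × 10⁻²⁰ J.
p = √(2mKE) = √(2 × 1.675 × 10⁻²⁷ × 5.220 × 10⁻²⁰) = 1.322 × 10⁻²³ kg·m/s.
λ = h/p = 5.01 × 10⁻¹¹ m = 50.1 pm.

λ = 50.1 pm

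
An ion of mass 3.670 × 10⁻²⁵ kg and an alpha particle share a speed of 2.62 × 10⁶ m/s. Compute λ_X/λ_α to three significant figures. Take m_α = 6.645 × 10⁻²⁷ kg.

λ_X/λ_α = 0.0181

At fixed v, p = mv so λ = h/(mv) ∝ 1/m.
λ_X/λ_α = m_α/m_X = 6.645 × 10⁻²⁷/3.670 × 10⁻²⁵ = 0.0181.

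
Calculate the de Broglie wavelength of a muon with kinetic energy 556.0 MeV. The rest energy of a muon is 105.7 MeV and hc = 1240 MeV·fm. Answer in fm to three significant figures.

λ = 1.90 fm

Total energy E = KE + m₀c² = 556.0 + 105.7 = 661.7 MeV.
(pc)² = E² − (m₀c²)² = (661.7)² − (105.7)² = 4.267 × 10⁵ MeV², so pc = 653.2 MeV.
λ = hc/(pc) = 1240 MeV·fm / 653.2 MeV = 1.90 fm.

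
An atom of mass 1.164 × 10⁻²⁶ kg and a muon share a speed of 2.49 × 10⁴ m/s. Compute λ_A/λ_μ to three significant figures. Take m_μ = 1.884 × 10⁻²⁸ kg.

At fixed v, p = mv so λ = h/(mv) ∝ 1/m.
λ_A/λ_μ = m_μ/m_A = 1.884 × 10⁻²⁸/1.164 × 10⁻²⁶ = 0.0162.

λ_A/λ_μ = 0.0162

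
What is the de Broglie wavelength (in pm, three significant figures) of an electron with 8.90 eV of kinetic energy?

KE = 8.90 eV = 1.426 × 10⁻¹⁸ J.
p = √(2mKE) = √(2 × 9.109 × 10⁻³¹ × 1.426 × 10⁻¹⁸) = 1.612 × 10⁻²⁴ kg·m/s.
λ = h/p = 6.626 × 10⁻³⁴ / 1.612 × 10⁻²⁴ = 4.11 × 10⁻¹⁰ m = 411 pm.

λ = 411 pm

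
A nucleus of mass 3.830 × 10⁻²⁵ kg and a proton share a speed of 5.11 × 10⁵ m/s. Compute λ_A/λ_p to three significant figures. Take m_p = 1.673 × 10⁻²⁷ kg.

At fixed v, p = mv so λ = h/(mv) ∝ 1/m.
λ_A/λ_p = m_p/m_A = 1.673 × 10⁻²⁷/3.830 × 10⁻²⁵ = 4.37 × 10⁻³.

λ_A/λ_p = 4.37 × 10⁻³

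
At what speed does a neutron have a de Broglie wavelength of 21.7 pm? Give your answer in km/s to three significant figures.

p = h/λ = 6.626 × 10⁻³⁴ / 2.170 × 10⁻¹¹ = 3.053 × 10⁻²³ kg·m/s.
v = p/m = 3.053 × 10⁻²³ / 1.675 × 10⁻²⁷ = 1.82 × 10⁴ m/s = 18.2 km/s.

v = 18.2 km/s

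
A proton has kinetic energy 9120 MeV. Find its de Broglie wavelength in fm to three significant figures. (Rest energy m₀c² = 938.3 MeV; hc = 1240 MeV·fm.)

Total energy E = KE + m₀c² = 9120 + 938.3 = 10058.3 MeV.
(pc)² = E² − (m₀c²)² = (10058.3)² − (938.3)² = 1.003 × 10⁸ MeV², so pc = 1.001 × 10⁴ MeV.
λ = hc/(pc) = 1240 MeV·fm / 1.001 × 10⁴ MeV = 0.124 fm.

λ = 0.124 fm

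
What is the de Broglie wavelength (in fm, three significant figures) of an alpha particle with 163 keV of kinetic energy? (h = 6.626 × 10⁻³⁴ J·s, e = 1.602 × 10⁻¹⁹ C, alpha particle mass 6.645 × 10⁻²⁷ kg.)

KE = 163 keV = 2.611 × 10⁻¹⁴ J.
p = √(2mKE) = √(2 × 6.645 × 10⁻²⁷ × 2.611 × 10⁻¹⁴) = 1.863 × 10⁻²⁰ kg·m/s.
λ = h/p = 6.626 × 10⁻³⁴ / 1.863 × 10⁻²⁰ = 3.56 × 10⁻¹⁴ m = 35.6 fm.

λ = 35.6 fm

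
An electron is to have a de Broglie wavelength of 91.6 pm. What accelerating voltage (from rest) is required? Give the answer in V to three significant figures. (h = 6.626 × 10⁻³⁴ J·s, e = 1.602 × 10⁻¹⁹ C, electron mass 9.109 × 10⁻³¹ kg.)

p = h/λ = 6.626 × 10⁻³⁴ / 9.160 × 10⁻¹¹ = 7.234 × 10⁻²⁴ kg·m/s.
KE = p²/(2m) = 2.872 × 10⁻¹⁷ J.
V = KE/e = 2.872 × 10⁻¹⁷ / (1.602 × 10⁻¹⁹) = 179 V.

V = 179 V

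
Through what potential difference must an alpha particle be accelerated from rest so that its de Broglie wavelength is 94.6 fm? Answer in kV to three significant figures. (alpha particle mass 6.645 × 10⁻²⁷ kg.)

V = 11.5 kV

p = h/λ = 6.626 × 10⁻³⁴ / 9.460 × 10⁻¹⁴ = 7.004 × 10⁻²¹ kg·m/s.
KE = p²/(2m) = 3.691 × 10⁻¹⁵ J.
V = KE/2e = 3.691 × 10⁻¹⁵ / (2 × 1.602 × 10⁻¹⁹) = 11.5 kV.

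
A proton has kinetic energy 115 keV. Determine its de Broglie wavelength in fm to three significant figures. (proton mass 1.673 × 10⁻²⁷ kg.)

λ = 84.4 fm

KE = 115 keV = 1.842 × 10⁻¹⁴ J.
p = √(2mKE) = √(2 × 1.673 × 10⁻²⁷ × 1.842 × 10⁻¹⁴) = 7.851 × 10⁻²¹ kg·m/s.
λ = h/p = 6.626 × 10⁻³⁴ / 7.851 × 10⁻²¹ = 8.44 × 10⁻¹⁴ m = 84.4 fm.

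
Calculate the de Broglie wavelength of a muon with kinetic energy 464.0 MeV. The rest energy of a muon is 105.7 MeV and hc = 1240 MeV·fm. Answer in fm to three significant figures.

λ = 2.22 fm

Total energy E = KE + m₀c² = 464.0 + 105.7 = 569.7 MeV.
(pc)² = E² − (m₀c²)² = (569.7)² − (105.7)² = 3.134 × 10⁵ MeV², so pc = 559.8 MeV.
λ = hc/(pc) = 1240 MeV·fm / 559.8 MeV = 2.22 fm.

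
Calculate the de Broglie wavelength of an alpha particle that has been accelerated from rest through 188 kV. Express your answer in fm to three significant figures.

KE = 2eV = 2 × 1.602 × 10⁻¹⁹ × 1.880 × 10⁵ = 6.024 × 10⁻¹⁴ J.
p = √(2mKE) = √(2 × 6.645 × 10⁻²⁷ × 6.024 × 10⁻¹⁴) = 2.829 × 10⁻²⁰ kg·m/s.
λ = h/p = 6.626 × 10⁻³⁴ / 2.829 × 10⁻²⁰ = 2.34 × 10⁻¹⁴ m = 23.4 fm.

λ = 23.4 fm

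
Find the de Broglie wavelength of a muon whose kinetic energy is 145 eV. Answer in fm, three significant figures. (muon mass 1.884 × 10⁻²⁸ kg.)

λ = 7080 fm

KE = 145 eV = 2.323 × 10⁻¹⁷ J.
p = √(2mKE) = √(2 × 1.884 × 10⁻²⁸ × 2.323 × 10⁻¹⁷) = 9.356 × 10⁻²³ kg·m/s.
λ = h/p = 6.626 × 10⁻³⁴ / 9.356 × 10⁻²³ = 7.08 × 10⁻¹² m = 7080 fm.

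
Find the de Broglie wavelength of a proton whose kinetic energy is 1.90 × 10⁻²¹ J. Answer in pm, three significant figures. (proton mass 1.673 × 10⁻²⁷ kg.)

p = √(2mKE) = √(2 × 1.673 × 10⁻²⁷ × 1.900 × 10⁻²¹) = 2.521 × 10⁻²⁴ kg·m/s.
λ = h/p = 6.626 × 10⁻³⁴ / 2.521 × 10⁻²⁴ = 2.63 × 10⁻¹⁰ m = 263 pm.

λ = 263 pm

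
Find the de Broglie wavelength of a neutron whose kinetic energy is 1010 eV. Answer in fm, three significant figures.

KE = 1010 eV = 1.618 × 10⁻¹⁶ J.
p = √(2mKE) = √(2 × 1.675 × 10⁻²⁷ × 1.618 × 10⁻¹⁶) = 7.362 × 10⁻²² kg·m/s.
λ = h/p = 6.626 × 10⁻³⁴ / 7.362 × 10⁻²² = 9.00 × 10⁻¹³ m = 900 fm.

λ = 900 fm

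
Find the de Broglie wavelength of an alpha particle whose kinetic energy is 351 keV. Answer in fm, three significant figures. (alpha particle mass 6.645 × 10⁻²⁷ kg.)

λ = 24.2 fm

KE = 351 keV = 5.623 × 10⁻¹⁴ J.
p = √(2mKE) = √(2 × 6.645 × 10⁻²⁷ × 5.623 × 10⁻¹⁴) = 2.734 × 10⁻²⁰ kg·m/s.
λ = h/p = 6.626 × 10⁻³⁴ / 2.734 × 10⁻²⁰ = 2.42 × 10⁻¹⁴ m = 24.2 fm.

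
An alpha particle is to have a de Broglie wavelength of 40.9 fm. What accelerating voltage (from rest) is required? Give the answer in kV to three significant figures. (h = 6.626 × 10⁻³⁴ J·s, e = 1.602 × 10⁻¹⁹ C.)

V = 61.6 kV

p = h/λ = 6.626 × 10⁻³⁴ / 4.090 × 10⁻¹⁴ = 1.620 × 10⁻²⁰ kg·m/s.
KE = p²/(2m) = 1.975 × 10⁻¹⁴ J.
V = KE/2e = 1.975 × 10⁻¹⁴ / (2 × 1.602 × 10⁻¹⁹) = 61.6 kV.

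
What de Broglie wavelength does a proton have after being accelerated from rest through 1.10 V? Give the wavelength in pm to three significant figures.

λ = 27.3 pm

KE = eV = 1.602 × 10⁻¹⁹ × 1.100 = 1.762 × 10⁻¹⁹ J.
p = √(2mKE) = √(2 × 1.673 × 10⁻²⁷ × 1.762 × 10⁻¹⁹) = 2.428 × 10⁻²³ kg·m/s.
λ = h/p = 6.626 × 10⁻³⁴ / 2.428 × 10⁻²³ = 2.73 × 10⁻¹¹ m = 27.3 pm.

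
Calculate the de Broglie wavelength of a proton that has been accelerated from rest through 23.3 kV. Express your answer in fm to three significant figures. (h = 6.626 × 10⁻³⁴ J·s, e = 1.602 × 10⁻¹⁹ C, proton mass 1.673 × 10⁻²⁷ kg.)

λ = 187 fm

KE = eV = 1.602 × 10⁻¹⁹ × 2.330 × 10⁴ = 3.733 × 10⁻¹⁵ J.
p = √(2mKE) = √(2 × 1.673 × 10⁻²⁷ × 3.733 × 10⁻¹⁵) = 3.534 × 10⁻²¹ kg·m/s.
λ = h/p = 6.626 × 10⁻³⁴ / 3.534 × 10⁻²¹ = 1.87 × 10⁻¹³ m = 187 fm.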